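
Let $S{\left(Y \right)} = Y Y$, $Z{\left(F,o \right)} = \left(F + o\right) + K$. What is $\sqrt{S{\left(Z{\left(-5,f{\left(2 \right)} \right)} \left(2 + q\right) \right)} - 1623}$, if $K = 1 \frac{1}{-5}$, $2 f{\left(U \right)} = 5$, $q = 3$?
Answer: $\frac{i \sqrt{5763}}{2} \approx 37.957 i$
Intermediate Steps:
$f{\left(U \right)} = \frac{5}{2}$ ($f{\left(U \right)} = \frac{1}{2} \cdot 5 = \frac{5}{2}$)
$K = - \frac{1}{5}$ ($K = 1 \left(- \frac{1}{5}\right) = - \frac{1}{5} \approx -0.2$)
$Z{\left(F,o \right)} = - \frac{1}{5} + F + o$ ($Z{\left(F,o \right)} = \left(F + o\right) - \frac{1}{5} = - \frac{1}{5} + F + o$)
$S{\left(Y \right)} = Y^{2}$
$\sqrt{S{\left(Z{\left(-5,f{\left(2 \right)} \right)} \left(2 + q\right) \right)} - 1623} = \sqrt{\left(\left(- \frac{1}{5} - 5 + \frac{5}{2}\right) \left(2 + 3\right)\right)^{2} - 1623} = \sqrt{\left(\left(- \frac{27}{10}\right) 5\right)^{2} - 1623} = \sqrt{\left(- \frac{27}{2}\right)^{2} - 1623} = \sqrt{\frac{729}{4} - 1623} = \sqrt{- \frac{5763}{4}} = \frac{i \sqrt{5763}}{2}$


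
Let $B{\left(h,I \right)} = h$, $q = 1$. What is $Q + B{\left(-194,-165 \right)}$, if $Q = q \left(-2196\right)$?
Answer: $-2390$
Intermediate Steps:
$Q = -2196$ ($Q = 1 \left(-2196\right) = -2196$)
$Q + B{\left(-194,-165 \right)} = -2196 - 194 = -2390$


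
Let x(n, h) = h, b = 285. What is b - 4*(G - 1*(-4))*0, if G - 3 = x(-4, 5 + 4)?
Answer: 285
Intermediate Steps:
G = 12 (G = 3 + (5 + 4) = 3 + 9 = 12)
b - 4*(G - 1*(-4))*0 = 285 - 4*(12 - 1*(-4))*0 = 285 - 4*(12 + 4)*0 = 285 - 4*16*0 = 285 - 64*0 = 285 + 0 = 285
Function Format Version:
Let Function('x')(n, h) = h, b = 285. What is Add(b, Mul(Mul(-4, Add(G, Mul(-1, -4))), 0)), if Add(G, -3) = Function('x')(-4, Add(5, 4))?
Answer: 285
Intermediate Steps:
G = 12 (G = Add(3, Add(5, 4)) = Add(3, 9) = 12)
Add(b, Mul(Mul(-4, Add(G, Mul(-1, -4))), 0)) = Add(285, Mul(Mul(-4, Add(12, Mul(-1, -4))), 0)) = Add(285, Mul(Mul(-4, Add(12, 4)), 0)) = Add(285, Mul(Mul(-4, 16), 0)) = Add(285, Mul(-64, 0)) = Add(285, 0) = 285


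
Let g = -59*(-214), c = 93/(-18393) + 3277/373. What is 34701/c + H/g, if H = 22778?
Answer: 501205849272055/126763297612 ≈ 3953.9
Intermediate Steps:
c = 20079724/2286863 (c = 93*(-1/18393) + 3277*(1/373) = -31/6131 + 3277/373 = 20079724/2286863 ≈ 8.7805)
g = 12626
34701/c + H/g = 34701/(20079724/2286863) + 22778/12626 = 34701*(2286863/20079724) + 22778*(1/12626) = 79356432963/20079724 + 11389/6313 = 501205849272055/126763297612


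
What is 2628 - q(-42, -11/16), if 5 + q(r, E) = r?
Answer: 2675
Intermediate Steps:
q(r, E) = -5 + r
2628 - q(-42, -11/16) = 2628 - (-5 - 42) = 2628 - 1*(-47) = 2628 + 47 = 2675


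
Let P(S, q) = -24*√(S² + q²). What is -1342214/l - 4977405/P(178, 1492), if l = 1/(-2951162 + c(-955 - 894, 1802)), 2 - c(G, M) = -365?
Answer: 3960598360130 + 1659135*√564437/9030992 ≈ 3.9606e+12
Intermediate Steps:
c(G, M) = 367 (c(G, M) = 2 - 1*(-365) = 2 + 365 = 367)
l = -1/2950795 (l = 1/(-2951162 + 367) = 1/(-2950795) = -1/2950795 ≈ -3.3889e-7)
-1342214/l - 4977405/P(178, 1492) = -1342214/(-1/2950795) - 4977405*(-1/(24*√(178² + 1492²))) = -1342214*(-2950795) - 4977405*(-1/(24*√(31684 + 2226064))) = 3960598360130 - 4977405*(-√564437/27092976) = 3960598360130 - (-1659135)*√564437/9030992 = 3960598360130 + 1659135*√564437/9030992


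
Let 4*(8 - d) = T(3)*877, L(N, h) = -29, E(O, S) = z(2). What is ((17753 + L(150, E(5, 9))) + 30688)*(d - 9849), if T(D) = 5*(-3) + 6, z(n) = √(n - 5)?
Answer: -380893513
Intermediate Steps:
z(n) = √(-5 + n)
E(O, S) = I*√3 (E(O, S) = √(-5 + 2) = √(-3) = I*√3)
T(D) = -9 (T(D) = -15 + 6 = -9)
d = 7925/4 (d = 8 - (-9)*877/4 = 8 - ¼*(-7893) = 8 + 7893/4 = 7925/4 ≈ 1981.3)
((17753 + L(150, E(5, 9))) + 30688)*(d - 9849) = ((17753 - 29) + 30688)*(7925/4 - 9849) = (17724 + 30688)*(-31471/4) = 48412*(-31471/4) = -380893513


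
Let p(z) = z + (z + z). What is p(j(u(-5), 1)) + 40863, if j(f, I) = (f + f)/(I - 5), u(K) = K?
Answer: 81741/2 ≈ 40871.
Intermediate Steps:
j(f, I) = 2*f/(-5 + I) (j(f, I) = (2*f)/(-5 + I) = 2*f/(-5 + I))
p(z) = 3*z (p(z) = z + 2*z = 3*z)
p(j(u(-5), 1)) + 40863 = 3*(2*(-5)/(-5 + 1)) + 40863 = 3*(2*(-5)/(-4)) + 40863 = 3*(2*(-5)*(-¼)) + 40863 = 3*(5/2) + 40863 = 15/2 + 40863 = 81741/2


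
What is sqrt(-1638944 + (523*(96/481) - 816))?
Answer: 4*I*sqrt(23709522707)/481 ≈ 1280.5*I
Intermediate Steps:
sqrt(-1638944 + (523*(96/481) - 816)) = sqrt(-1638944 + (50208/481 - 816)) = sqrt(-1638944 - 342288/481) = sqrt(-788674352/481) = 4*I*sqrt(23709522707)/481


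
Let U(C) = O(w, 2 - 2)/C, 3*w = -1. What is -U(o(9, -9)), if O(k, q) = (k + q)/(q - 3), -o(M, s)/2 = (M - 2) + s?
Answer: -1/36 ≈ -0.027778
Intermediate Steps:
w = -⅓ (w = (⅓)*(-1) = -⅓ ≈ -0.33333)
o(M, s) = 4 - 2*M - 2*s (o(M, s) = -2*((M - 2) + s) = -2*((-2 + M) + s) = -2*(-2 + M + s) = 4 - 2*M - 2*s)
O(k, q) = (k + q)/(-3 + q)
U(C) = 1/(9*C) (U(C) = ((-⅓ + (2 - 2))/(-3 + (2 - 2)))/C = ((-⅓ + 0)/(-3 + 0))/C = (-⅓/(-3))/C = (-⅓*(-⅓))/C = 1/(9*C))
-U(o(9, -9)) = -1/(9*(4 - 2*9 - 2*(-9))) = -1/(9*(4 - 18 + 18)) = -1/(9*4) = -1*1/36 = -1/36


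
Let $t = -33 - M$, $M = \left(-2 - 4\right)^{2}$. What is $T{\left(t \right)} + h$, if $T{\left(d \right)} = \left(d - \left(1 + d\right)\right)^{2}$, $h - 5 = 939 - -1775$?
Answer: $2720$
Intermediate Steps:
$h = 2719$ ($h = 5 + \left(939 - -1775\right) = 5 + \left(939 + 1775\right) = 5 + 2714 = 2719$)
$M = 36$ ($M = \left(-6\right)^{2} = 36$)
$t = -69$ ($t = -33 - 36 = -69$)
$T{\left(d \right)} = 1$ ($T{\left(d \right)} = \left(d - \left(1 + d\right)\right)^{2} = \left(-1\right)^{2} = 1$)
$T{\left(t \right)} + h = 1 + 2719 = 2720$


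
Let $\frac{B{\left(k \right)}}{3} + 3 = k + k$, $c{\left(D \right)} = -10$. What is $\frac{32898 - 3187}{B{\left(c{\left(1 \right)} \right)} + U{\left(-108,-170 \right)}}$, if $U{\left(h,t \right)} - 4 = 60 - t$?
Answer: $\frac{2701}{15} \approx 180.07$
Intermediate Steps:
$U{\left(h,t \right)} = 64 - t$ ($U{\left(h,t \right)} = 4 - \left(-60 + t\right) = 64 - t$)
$B{\left(k \right)} = -9 + 6 k$ ($B{\left(k \right)} = -9 + 3 \left(k + k\right) = -9 + 3 \cdot 2 k = -9 + 6 k$)
$\frac{32898 - 3187}{B{\left(c{\left(1 \right)} \right)} + U{\left(-108,-170 \right)}} = \frac{32898 - 3187}{\left(-9 + 6 \left(-10\right)\right) + \left(64 - -170\right)} = \frac{29711}{\left(-9 - 60\right) + \left(64 + 170\right)} = \frac{29711}{-69 + 234} = \frac{29711}{165} = 29711 \cdot \frac{1}{165} = \frac{2701}{15}$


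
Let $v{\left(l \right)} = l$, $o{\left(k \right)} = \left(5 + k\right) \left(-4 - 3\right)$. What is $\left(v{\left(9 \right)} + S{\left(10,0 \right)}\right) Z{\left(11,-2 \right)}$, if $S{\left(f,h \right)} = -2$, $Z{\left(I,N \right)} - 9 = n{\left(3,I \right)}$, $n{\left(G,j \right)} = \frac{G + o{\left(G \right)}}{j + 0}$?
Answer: $\frac{322}{11} \approx 29.273$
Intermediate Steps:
$o{\left(k \right)} = -35 - 7 k$ ($o{\left(k \right)} = \left(5 + k\right) \left(-7\right) = -35 - 7 k$)
$n{\left(G,j \right)} = \frac{-35 - 6 G}{j}$ ($n{\left(G,j \right)} = \frac{G - \left(35 + 7 G\right)}{j + 0} = \frac{-35 - 6 G}{j}$)
$Z{\left(I,N \right)} = 9 - \frac{53}{I}$ ($Z{\left(I,N \right)} = 9 + \frac{-35 - 18}{I} = 9 + \frac{1}{I} \left(-53\right) = 9 - \frac{53}{I}$)
$\left(v{\left(9 \right)} + S{\left(10,0 \right)}\right) Z{\left(11,-2 \right)} = \left(9 - 2\right) \left(9 - \frac{53}{11}\right) = 7 \left(9 - \frac{53}{11}\right) = 7 \cdot \frac{46}{11} = \frac{322}{11}$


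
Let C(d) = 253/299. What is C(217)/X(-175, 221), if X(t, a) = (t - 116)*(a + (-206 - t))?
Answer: -11/718770 ≈ -1.5304e-5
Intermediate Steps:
C(d) = 11/13 (C(d) = 253*(1/299) = 11/13)
X(t, a) = (-116 + t)*(-206 + a - t)
C(217)/X(-175, 221) = 11/(13*(23896 - 1*(-175)² - 116*221 - 90*(-175) + 221*(-175))) = 11/(13*(23896 - 1*30625 - 25636 + 15750 - 38675)) = 11/(13*(23896 - 30625 - 25636 + 15750 - 38675)) = (11/13)/(-55290) = (11/13)*(-1/55290) = -11/718770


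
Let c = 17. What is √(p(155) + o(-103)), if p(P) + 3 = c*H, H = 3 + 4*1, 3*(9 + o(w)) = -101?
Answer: 2*√165/3 ≈ 8.5635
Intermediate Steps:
o(w) = -128/3 (o(w) = -9 + (⅓)*(-101) = -9 - 101/3 = -128/3)
H = 7 (H = 3 + 4 = 7)
p(P) = 116 (p(P) = -3 + 17*7 = -3 + 119 = 116)
√(p(155) + o(-103)) = √(116 - 128/3) = √(220/3) = 2*√165/3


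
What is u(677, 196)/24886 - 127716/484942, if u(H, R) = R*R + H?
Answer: 7889748615/6034133306 ≈ 1.3075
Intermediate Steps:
u(H, R) = H + R² (u(H, R) = R² + H = H + R²)
u(677, 196)/24886 - 127716/484942 = (677 + 196²)/24886 - 127716/484942 = (677 + 38416)*(1/24886) - 127716*1/484942 = 39093*(1/24886) - 63858/242471 = 39093/24886 - 63858/242471 = 7889748615/6034133306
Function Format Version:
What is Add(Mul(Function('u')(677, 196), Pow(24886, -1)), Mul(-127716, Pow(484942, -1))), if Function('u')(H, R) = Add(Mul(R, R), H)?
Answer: Rational(7889748615, 6034133306) ≈ 1.3075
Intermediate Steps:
Function('u')(H, R) = Add(H, Pow(R, 2)) (Function('u')(H, R) = Add(Pow(R, 2), H) = Add(H, Pow(R, 2)))
Add(Mul(Function('u')(677, 196), Pow(24886, -1)), Mul(-127716, Pow(484942, -1))) = Add(Mul(Add(677, Pow(196, 2)), Pow(24886, -1)), Mul(-127716, Pow(484942, -1))) = Add(Mul(Add(677, 38416), Rational(1, 24886)), Mul(-127716, Rational(1, 484942))) = Add(Mul(39093, Rational(1, 24886)), Rational(-63858, 242471)) = Add(Rational(39093, 24886), Rational(-63858, 242471)) = Rational(7889748615, 6034133306)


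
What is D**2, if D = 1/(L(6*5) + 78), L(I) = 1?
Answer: 1/6241 ≈ 0.00016023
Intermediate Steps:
D = 1/79 (D = 1/(1 + 78) = 1/79 ≈ 0.012658)
D**2 = (1/79)**2 = 1/6241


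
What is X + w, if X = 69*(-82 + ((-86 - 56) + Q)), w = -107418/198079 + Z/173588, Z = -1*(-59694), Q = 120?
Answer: -123373696351755/17192068726 ≈ -7176.2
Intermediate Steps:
Z = 59694
w = -3411173979/17192068726 (w = -107418/198079 + 59694/173588 = -107418*1/198079 + 59694*(1/173588) = -107418/198079 + 29847/86794 = -3411173979/17192068726 ≈ -0.19842)
X = -7176 (X = 69*(-82 + ((-86 - 56) + 120)) = 69*(-82 + (-142 + 120)) = 69*(-82 - 22) = 69*(-104) = -7176)
X + w = -7176 - 3411173979/17192068726 = -123373696351755/17192068726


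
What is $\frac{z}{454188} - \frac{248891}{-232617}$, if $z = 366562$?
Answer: $\frac{1573903637}{838506746} \approx 1.877$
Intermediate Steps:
$\frac{z}{454188} - \frac{248891}{-232617} = \frac{366562}{454188} - \frac{248891}{-232617} = 366562 \cdot \frac{1}{454188} - - \frac{248891}{232617} = \frac{26183}{32442} + \frac{248891}{232617} = \frac{1573903637}{838506746}$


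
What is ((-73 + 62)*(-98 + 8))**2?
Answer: 980100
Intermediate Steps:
((-73 + 62)*(-98 + 8))**2 = (-11*(-90))**2 = 990**2 = 980100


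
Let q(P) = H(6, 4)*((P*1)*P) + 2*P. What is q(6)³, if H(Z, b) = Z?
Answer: 11852352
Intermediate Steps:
q(P) = 2*P + 6*P² (q(P) = 6*((P*1)*P) + 2*P = 6*(P*P) + 2*P = 6*P² + 2*P = 2*P + 6*P²)
q(6)³ = (2*6*(1 + 3*6))³ = (2*6*(1 + 18))³ = (2*6*19)³ = 228³ = 11852352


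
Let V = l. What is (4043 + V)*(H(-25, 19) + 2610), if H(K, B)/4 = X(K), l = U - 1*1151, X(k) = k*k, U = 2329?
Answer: 26679310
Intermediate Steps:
X(k) = k**2
l = 1178 (l = 2329 - 1*1151 = 2329 - 1151 = 1178)
H(K, B) = 4*K**2
V = 1178
(4043 + V)*(H(-25, 19) + 2610) = (4043 + 1178)*(4*(-25)**2 + 2610) = 5221*(4*625 + 2610) = 5221*(2500 + 2610) = 5221*5110 = 26679310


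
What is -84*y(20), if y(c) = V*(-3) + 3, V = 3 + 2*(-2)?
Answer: -504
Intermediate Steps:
V = -1 (V = 3 - 4 = -1)
y(c) = 6 (y(c) = -1*(-3) + 3 = 3 + 3 = 6)
-84*y(20) = -84*6 = -504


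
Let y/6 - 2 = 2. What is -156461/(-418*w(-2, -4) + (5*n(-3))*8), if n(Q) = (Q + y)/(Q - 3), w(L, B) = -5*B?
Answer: 156461/8500 ≈ 18.407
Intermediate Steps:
y = 24 (y = 12 + 6*2 = 12 + 12 = 24)
n(Q) = (24 + Q)/(-3 + Q) (n(Q) = (Q + 24)/(Q - 3) = (24 + Q)/(-3 + Q))
-156461/(-418*w(-2, -4) + (5*n(-3))*8) = -156461/(-(-2090)*(-4) + (5*((24 - 3)/(-3 - 3)))*8) = -156461/(-418*20 + (5*(21/(-6)))*8) = -156461/(-8360 + (5*(-⅙*21))*8) = -156461/(-8360 + (5*(-7/2))*8) = -156461/(-8360 - 35/2*8) = -156461/(-8360 - 140) = -156461/(-8500) = -156461*(-1/8500) = 156461/8500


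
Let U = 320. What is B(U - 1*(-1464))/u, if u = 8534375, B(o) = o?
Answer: 1784/8534375 ≈ 0.00020904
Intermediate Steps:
B(U - 1*(-1464))/u = (320 - 1*(-1464))/8534375 = (320 + 1464)*(1/8534375) = 1784*(1/8534375) = 1784/8534375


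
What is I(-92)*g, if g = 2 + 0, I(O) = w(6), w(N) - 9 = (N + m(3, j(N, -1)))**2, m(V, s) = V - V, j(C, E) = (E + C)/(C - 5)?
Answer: 90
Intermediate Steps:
j(C, E) = (C + E)/(-5 + C)
m(V, s) = 0
w(N) = 9 + N**2 (w(N) = 9 + (N + 0)**2 = 9 + N**2)
I(O) = 45 (I(O) = 9 + 6**2 = 9 + 36 = 45)
g = 2
I(-92)*g = 45*2 = 90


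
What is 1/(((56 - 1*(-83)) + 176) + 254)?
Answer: 1/569 ≈ 0.0017575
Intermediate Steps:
1/(((56 - 1*(-83)) + 176) + 254) = 1/(((56 + 83) + 176) + 254) = 1/((139 + 176) + 254) = 1/(315 + 254) = 1/569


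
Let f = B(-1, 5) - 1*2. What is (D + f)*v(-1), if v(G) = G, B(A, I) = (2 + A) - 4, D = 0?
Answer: 5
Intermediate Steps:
B(A, I) = -2 + A
f = -5 (f = (-2 - 1) - 1*2 = -3 - 2 = -5)
(D + f)*v(-1) = (0 - 5)*(-1) = -5*(-1) = 5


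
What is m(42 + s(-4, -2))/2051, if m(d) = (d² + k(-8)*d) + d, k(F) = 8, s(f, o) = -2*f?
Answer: 2950/2051 ≈ 1.4383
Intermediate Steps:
m(d) = d² + 9*d (m(d) = (d² + 8*d) + d = d² + 9*d)
m(42 + s(-4, -2))/2051 = ((42 - 2*(-4))*(9 + (42 - 2*(-4))))/2051 = ((42 + 8)*(9 + (42 + 8)))*(1/2051) = (50*(9 + 50))*(1/2051) = (50*59)*(1/2051) = 2950*(1/2051) = 2950/2051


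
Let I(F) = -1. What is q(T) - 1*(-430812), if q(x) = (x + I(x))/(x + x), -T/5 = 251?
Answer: 540669688/1255 ≈ 4.3081e+5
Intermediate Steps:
T = -1255 (T = -5*251 = -1255)
q(x) = (-1 + x)/(2*x) (q(x) = (x - 1)/(x + x) = (-1 + x)/((2*x)) = (-1 + x)*(1/(2*x)) = (-1 + x)/(2*x))
q(T) - 1*(-430812) = (½)*(-1 - 1255)/(-1255) - 1*(-430812) = (½)*(-1/1255)*(-1256) + 430812 = 628/1255 + 430812 = 540669688/1255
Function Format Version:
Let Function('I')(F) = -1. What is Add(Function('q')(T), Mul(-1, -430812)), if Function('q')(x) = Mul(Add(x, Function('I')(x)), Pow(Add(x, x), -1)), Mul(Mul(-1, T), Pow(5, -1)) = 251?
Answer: Rational(540669688, 1255) ≈ 4.3081e+5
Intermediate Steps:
T = -1255 (T = Mul(-5, 251) = -1255)
Function('q')(x) = Mul(Rational(1, 2), Pow(x, -1), Add(-1, x)) (Function('q')(x) = Mul(Add(x, -1), Pow(Add(x, x), -1)) = Mul(Add(-1, x), Pow(Mul(2, x), -1)) = Mul(Add(-1, x), Mul(Rational(1, 2), Pow(x, -1))) = Mul(Rational(1, 2), Pow(x, -1), Add(-1, x)))
Add(Function('q')(T), Mul(-1, -430812)) = Add(Mul(Rational(1, 2), Pow(-1255, -1), Add(-1, -1255)), Mul(-1, -430812)) = Add(Mul(Rational(1, 2), Rational(-1, 1255), -1256), 430812) = Add(Rational(628, 1255), 430812) = Rational(540669688, 1255)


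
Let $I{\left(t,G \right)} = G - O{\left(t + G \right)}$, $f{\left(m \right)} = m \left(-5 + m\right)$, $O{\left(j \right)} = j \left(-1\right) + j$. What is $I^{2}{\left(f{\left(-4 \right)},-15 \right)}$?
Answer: $225$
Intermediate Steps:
$O{\left(j \right)} = 0$ ($O{\left(j \right)} = - j + j = 0$)
$I{\left(t,G \right)} = G$ ($I{\left(t,G \right)} = G - 0 = G + 0 = G$)
$I^{2}{\left(f{\left(-4 \right)},-15 \right)} = \left(-15\right)^{2} = 225$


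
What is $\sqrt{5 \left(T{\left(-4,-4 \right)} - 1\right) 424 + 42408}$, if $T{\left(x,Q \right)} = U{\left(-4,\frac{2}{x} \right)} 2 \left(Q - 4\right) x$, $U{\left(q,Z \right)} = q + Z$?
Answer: $4 i \sqrt{35642} \approx 755.16 i$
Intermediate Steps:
$U{\left(q,Z \right)} = Z + q$
$T{\left(x,Q \right)} = x \left(-8 + \frac{4}{x}\right) \left(-4 + Q\right)$ ($T{\left(x,Q \right)} = \left(\frac{2}{x} - 4\right) 2 \left(Q - 4\right) x = \left(-4 + \frac{2}{x}\right) 2 \left(-4 + Q\right) x = \left(-8 + \frac{4}{x}\right) x \left(-4 + Q\right) = x \left(-8 + \frac{4}{x}\right) \left(-4 + Q\right)$)
$\sqrt{5 \left(T{\left(-4,-4 \right)} - 1\right) 424 + 42408} = \sqrt{5 \left(- 4 \left(-1 + 2 \left(-4\right)\right) \left(-4 - 4\right) - 1\right) 424 + 42408} = \sqrt{5 \left(\left(-4\right) \left(-1 - 8\right) \left(-8\right) - 1\right) 424 + 42408} = \sqrt{5 \left(\left(-4\right) \left(-9\right) \left(-8\right) - 1\right) 424 + 42408} = \sqrt{5 \left(-288 - 1\right) 424 + 42408} = \sqrt{5 \left(-289\right) 424 + 42408} = \sqrt{\left(-1445\right) 424 + 42408} = \sqrt{-612680 + 42408} = \sqrt{-570272} = 4 i \sqrt{35642}$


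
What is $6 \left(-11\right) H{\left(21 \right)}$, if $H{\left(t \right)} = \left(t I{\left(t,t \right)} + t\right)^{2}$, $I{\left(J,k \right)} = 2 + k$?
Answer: $-16765056$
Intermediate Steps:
$H{\left(t \right)} = \left(t + t \left(2 + t\right)\right)^{2}$ ($H{\left(t \right)} = \left(t \left(2 + t\right) + t\right)^{2} = \left(t + t \left(2 + t\right)\right)^{2}$)
$6 \left(-11\right) H{\left(21 \right)} = 6 \left(-11\right) 21^{2} \left(3 + 21\right)^{2} = - 66 \cdot 441 \cdot 24^{2} = - 66 \cdot 441 \cdot 576 = \left(-66\right) 254016 = -16765056$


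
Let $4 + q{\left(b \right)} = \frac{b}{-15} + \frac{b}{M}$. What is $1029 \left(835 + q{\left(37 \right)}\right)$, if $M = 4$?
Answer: $\frac{17241581}{20} \approx 8.6208 \cdot 10^{5}$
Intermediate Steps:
$q{\left(b \right)} = -4 + \frac{11 b}{60}$ ($q{\left(b \right)} = -4 + \left(\frac{b}{-15} + \frac{b}{4}\right) = -4 + \left(b \left(- \frac{1}{15}\right) + b \frac{1}{4}\right) = -4 + \left(- \frac{b}{15} + \frac{b}{4}\right) = -4 + \frac{11 b}{60}$)
$1029 \left(835 + q{\left(37 \right)}\right) = 1029 \left(835 + \left(-4 + \frac{11}{60} \cdot 37\right)\right) = 1029 \left(835 + \left(-4 + \frac{407}{60}\right)\right) = 1029 \left(835 + \frac{167}{60}\right) = 1029 \cdot \frac{50267}{60} = \frac{17241581}{20}$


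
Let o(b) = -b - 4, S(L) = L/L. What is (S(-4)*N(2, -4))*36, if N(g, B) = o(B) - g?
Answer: -72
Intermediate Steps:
S(L) = 1
o(b) = -4 - b
N(g, B) = -4 - B - g (N(g, B) = (-4 - B) - g = -4 - B - g)
(S(-4)*N(2, -4))*36 = (1*(-4 - 1*(-4) - 1*2))*36 = (1*(-4 + 4 - 2))*36 = (1*(-2))*36 = -2*36 = -72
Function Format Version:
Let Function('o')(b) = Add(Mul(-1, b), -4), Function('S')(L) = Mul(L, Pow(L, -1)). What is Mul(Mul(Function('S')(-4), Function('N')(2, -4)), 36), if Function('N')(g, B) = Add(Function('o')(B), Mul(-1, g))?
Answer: -72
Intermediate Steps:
Function('S')(L) = 1
Function('o')(b) = Add(-4, Mul(-1, b))
Function('N')(g, B) = Add(-4, Mul(-1, B), Mul(-1, g)) (Function('N')(g, B) = Add(Add(-4, Mul(-1, B)), Mul(-1, g)) = Add(-4, Mul(-1, B), Mul(-1, g)))
Mul(Mul(Function('S')(-4), Function('N')(2, -4)), 36) = Mul(Mul(1, Add(-4, Mul(-1, -4), Mul(-1, 2))), 36) = Mul(Mul(1, Add(-4, 4, -2)), 36) = Mul(Mul(1, -2), 36) = Mul(-2, 36) = -72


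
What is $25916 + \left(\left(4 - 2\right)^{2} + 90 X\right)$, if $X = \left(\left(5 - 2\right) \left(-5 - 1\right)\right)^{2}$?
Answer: $55080$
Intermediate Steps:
$X = 324$ ($X = \left(3 \left(-6\right)\right)^{2} = \left(-18\right)^{2} = 324$)
$25916 + \left(\left(4 - 2\right)^{2} + 90 X\right) = 25916 + \left(\left(4 - 2\right)^{2} + 90 \cdot 324\right) = 25916 + \left(2^{2} + 29160\right) = 25916 + \left(4 + 29160\right) = 25916 + 29164 = 55080$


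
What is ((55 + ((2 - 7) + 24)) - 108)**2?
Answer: 1156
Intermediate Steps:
((55 + ((2 - 7) + 24)) - 108)**2 = ((55 + (-5 + 24)) - 108)**2 = ((55 + 19) - 108)**2 = (74 - 108)**2 = (-34)**2 = 1156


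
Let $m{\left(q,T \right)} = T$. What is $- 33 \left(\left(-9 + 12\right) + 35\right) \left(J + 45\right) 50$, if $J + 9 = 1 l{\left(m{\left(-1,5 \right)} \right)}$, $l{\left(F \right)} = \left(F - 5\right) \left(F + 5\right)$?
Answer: $-2257200$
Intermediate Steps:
$l{\left(F \right)} = \left(-5 + F\right) \left(5 + F\right)$
$J = -9$ ($J = -9 + 1 \left(-25 + 5^{2}\right) = -9 + 1 \left(-25 + 25\right) = -9 + 1 \cdot 0 = -9 + 0 = -9$)
$- 33 \left(\left(-9 + 12\right) + 35\right) \left(J + 45\right) 50 = - 33 \left(\left(-9 + 12\right) + 35\right) \left(-9 + 45\right) 50 = - 33 \left(3 + 35\right) 36 \cdot 50 = - 33 \cdot 38 \cdot 36 \cdot 50 = \left(-33\right) 1368 \cdot 50 = \left(-45144\right) 50 = -2257200$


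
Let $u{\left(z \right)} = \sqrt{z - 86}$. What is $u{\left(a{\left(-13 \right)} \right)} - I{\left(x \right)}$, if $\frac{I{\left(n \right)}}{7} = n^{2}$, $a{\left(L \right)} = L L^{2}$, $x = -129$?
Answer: $-116487 + i \sqrt{2283} \approx -1.1649 \cdot 10^{5} + 47.781 i$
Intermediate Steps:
$a{\left(L \right)} = L^{3}$
$u{\left(z \right)} = \sqrt{-86 + z}$
$I{\left(n \right)} = 7 n^{2}$
$u{\left(a{\left(-13 \right)} \right)} - I{\left(x \right)} = \sqrt{-86 + \left(-13\right)^{3}} - 7 \left(-129\right)^{2} = \sqrt{-86 - 2197} - 7 \cdot 16641 = \sqrt{-2283} - 116487 = i \sqrt{2283} - 116487 = -116487 + i \sqrt{2283}$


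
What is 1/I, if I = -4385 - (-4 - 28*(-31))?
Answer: -1/5249 ≈ -0.00019051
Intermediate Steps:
I = -5249 (I = -4385 - (-4 + 868) = -4385 - 1*864 = -4385 - 864 = -5249)
1/I = 1/(-5249) = -1/5249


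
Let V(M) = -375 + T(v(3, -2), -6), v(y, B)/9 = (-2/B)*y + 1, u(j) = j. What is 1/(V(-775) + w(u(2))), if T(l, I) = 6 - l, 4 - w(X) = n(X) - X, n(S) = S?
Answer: -1/401 ≈ -0.0024938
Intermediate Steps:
v(y, B) = 9 - 18*y/B (v(y, B) = 9*((-2/B)*y + 1) = 9*(-2*y/B + 1) = 9*(1 - 2*y/B) = 9 - 18*y/B)
w(X) = 4 (w(X) = 4 - (X - X) = 4 - 1*0 = 4 + 0 = 4)
V(M) = -405 (V(M) = -375 + (6 - (9 - 18*3/(-2))) = -375 + (6 - (9 - 18*3*(-1/2))) = -375 + (6 - (9 + 27)) = -375 + (6 - 1*36) = -375 + (6 - 36) = -375 - 30 = -405)
1/(V(-775) + w(u(2))) = 1/(-405 + 4) = 1/(-401) = -1/401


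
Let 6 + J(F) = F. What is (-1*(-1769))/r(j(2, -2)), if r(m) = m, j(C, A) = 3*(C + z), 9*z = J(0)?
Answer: 1769/4 ≈ 442.25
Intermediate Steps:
J(F) = -6 + F
z = -⅔ (z = (-6 + 0)/9 = (⅑)*(-6) = -⅔ ≈ -0.66667)
j(C, A) = -2 + 3*C (j(C, A) = 3*(C - ⅔) = 3*(-⅔ + C) = -2 + 3*C)
(-1*(-1769))/r(j(2, -2)) = (-1*(-1769))/(-2 + 3*2) = 1769/(-2 + 6) = 1769/4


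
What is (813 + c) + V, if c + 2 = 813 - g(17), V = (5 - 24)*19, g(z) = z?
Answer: 1246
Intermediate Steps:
V = -361 (V = -19*19 = -361)
c = 794 (c = -2 + (813 - 1*17) = -2 + (813 - 17) = -2 + 796 = 794)
(813 + c) + V = (813 + 794) - 361 = 1607 - 361 = 1246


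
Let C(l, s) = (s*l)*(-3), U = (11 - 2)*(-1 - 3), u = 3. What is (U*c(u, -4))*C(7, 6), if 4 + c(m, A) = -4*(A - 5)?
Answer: 145152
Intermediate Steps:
c(m, A) = 16 - 4*A (c(m, A) = -4 - 4*(A - 5) = -4 - 4*(-5 + A) = -4 + (20 - 4*A) = 16 - 4*A)
U = -36 (U = 9*(-4) = -36)
C(l, s) = -3*l*s (C(l, s) = (l*s)*(-3) = -3*l*s)
(U*c(u, -4))*C(7, 6) = (-36*(16 - 4*(-4)))*(-3*7*6) = -36*(16 + 16)*(-126) = -36*32*(-126) = -1152*(-126) = 145152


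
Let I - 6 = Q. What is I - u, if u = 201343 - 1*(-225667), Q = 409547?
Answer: -17457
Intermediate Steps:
I = 409553 (I = 6 + 409547 = 409553)
u = 427010 (u = 201343 + 225667 = 427010)
I - u = 409553 - 1*427010 = 409553 - 427010 = -17457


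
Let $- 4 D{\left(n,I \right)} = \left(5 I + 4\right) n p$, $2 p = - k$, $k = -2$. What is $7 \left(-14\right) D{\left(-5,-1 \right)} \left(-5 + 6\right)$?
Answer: $\frac{245}{2} \approx 122.5$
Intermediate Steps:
$p = 1$ ($p = \frac{\left(-1\right) \left(-2\right)}{2} = \frac{1}{2} \cdot 2 = 1$)
$D{\left(n,I \right)} = - \frac{n \left(4 + 5 I\right)}{4}$ ($D{\left(n,I \right)} = - \frac{\left(5 I + 4\right) n 1}{4} = - \frac{\left(4 + 5 I\right) n 1}{4} = - \frac{n \left(4 + 5 I\right) 1}{4} = - \frac{n \left(4 + 5 I\right)}{4}$)
$7 \left(-14\right) D{\left(-5,-1 \right)} \left(-5 + 6\right) = 7 \left(-14\right) \left(- \frac{1}{4}\right) \left(-5\right) \left(4 + 5 \left(-1\right)\right) \left(-5 + 6\right) = - 98 \left(- \frac{1}{4}\right) \left(-5\right) \left(4 - 5\right) 1 = - 98 \left(- \frac{1}{4}\right) \left(-5\right) \left(-1\right) 1 = - 98 \left(\left(- \frac{5}{4}\right) 1\right) = \left(-98\right) \left(- \frac{5}{4}\right) = \frac{245}{2}$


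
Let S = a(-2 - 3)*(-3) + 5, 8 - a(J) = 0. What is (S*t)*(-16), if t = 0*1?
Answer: 0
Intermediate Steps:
a(J) = 8 (a(J) = 8 - 1*0 = 8 + 0 = 8)
t = 0
S = -19 (S = 8*(-3) + 5 = -24 + 5 = -19)
(S*t)*(-16) = -19*0*(-16) = 0*(-16) = 0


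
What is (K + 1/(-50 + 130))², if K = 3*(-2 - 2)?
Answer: 919681/6400 ≈ 143.70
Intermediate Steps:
K = -12 (K = 3*(-4) = -12)
(K + 1/(-50 + 130))² = (-12 + 1/(-50 + 130))² = (-12 + 1/80)² = (-959/80)² = 919681/6400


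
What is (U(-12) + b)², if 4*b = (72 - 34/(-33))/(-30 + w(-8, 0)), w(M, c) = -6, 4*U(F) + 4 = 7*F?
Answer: 2859789529/5645376 ≈ 506.57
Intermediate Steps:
U(F) = -1 + 7*F/4 (U(F) = -1 + (7*F)/4 = -1 + 7*F/4)
b = -1205/2376 (b = ((72 - 34/(-33))/(-30 - 6))/4 = ((72 - 34*(-1/33))/(-36))/4 = ((72 + 34/33)*(-1/36))/4 = ((2410/33)*(-1/36))/4 = (¼)*(-1205/594) = -1205/2376 ≈ -0.50715)
(U(-12) + b)² = ((-1 + (7/4)*(-12)) - 1205/2376)² = ((-1 - 21) - 1205/2376)² = (-22 - 1205/2376)² = (-53477/2376)² = 2859789529/5645376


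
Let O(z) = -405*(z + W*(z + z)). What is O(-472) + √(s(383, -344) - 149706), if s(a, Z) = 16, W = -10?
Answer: -3632040 + I*√149690 ≈ -3.632e+6 + 386.9*I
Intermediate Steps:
O(z) = 7695*z (O(z) = -405*(z - 10*(z + z)) = -405*(z - 20*z) = -(-7695)*z = 7695*z)
O(-472) + √(s(383, -344) - 149706) = 7695*(-472) + √(16 - 149706) = -3632040 + √(-149690) = -3632040 + I*√149690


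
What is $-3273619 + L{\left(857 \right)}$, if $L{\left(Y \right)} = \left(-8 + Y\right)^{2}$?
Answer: $-2552818$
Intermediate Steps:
$-3273619 + L{\left(857 \right)} = -3273619 + \left(-8 + 857\right)^{2} = -3273619 + 849^{2} = -3273619 + 720801 = -2552818$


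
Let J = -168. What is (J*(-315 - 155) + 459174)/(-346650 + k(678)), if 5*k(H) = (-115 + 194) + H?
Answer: -2690670/1732493 ≈ -1.5531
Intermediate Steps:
k(H) = 79/5 + H/5 (k(H) = ((-115 + 194) + H)/5 = (79 + H)/5 = 79/5 + H/5)
(J*(-315 - 155) + 459174)/(-346650 + k(678)) = (-168*(-315 - 155) + 459174)/(-346650 + (79/5 + (1/5)*678)) = (-168*(-470) + 459174)/(-346650 + (79/5 + 678/5)) = (78960 + 459174)/(-346650 + 757/5) = 538134/(-1732493/5) = 538134*(-5/1732493) = -2690670/1732493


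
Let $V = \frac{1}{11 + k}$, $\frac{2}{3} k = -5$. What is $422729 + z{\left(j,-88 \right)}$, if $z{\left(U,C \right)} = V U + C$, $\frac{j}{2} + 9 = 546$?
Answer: $\frac{2960635}{7} \approx 4.2295 \cdot 10^{5}$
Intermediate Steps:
$k = - \frac{15}{2}$ ($k = \frac{3}{2} \left(-5\right) = - \frac{15}{2} \approx -7.5$)
$j = 1074$ ($j = -18 + 2 \cdot 546 = -18 + 1092 = 1074$)
$V = \frac{2}{7}$ ($V = \frac{1}{11 - \frac{15}{2}} = \frac{1}{\frac{7}{2}} = \frac{2}{7} \approx 0.28571$)
$z{\left(U,C \right)} = C + \frac{2 U}{7}$ ($z{\left(U,C \right)} = \frac{2 U}{7} + C = C + \frac{2 U}{7}$)
$422729 + z{\left(j,-88 \right)} = 422729 + \left(-88 + \frac{2}{7} \cdot 1074\right) = 422729 + \left(-88 + \frac{2148}{7}\right) = 422729 + \frac{1532}{7} = \frac{2960635}{7}$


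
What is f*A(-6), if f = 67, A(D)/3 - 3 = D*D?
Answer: 7839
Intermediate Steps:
A(D) = 9 + 3*D**2 (A(D) = 9 + 3*(D*D) = 9 + 3*D**2)
f*A(-6) = 67*(9 + 3*(-6)**2) = 67*(9 + 3*36) = 67*(9 + 108) = 67*117 = 7839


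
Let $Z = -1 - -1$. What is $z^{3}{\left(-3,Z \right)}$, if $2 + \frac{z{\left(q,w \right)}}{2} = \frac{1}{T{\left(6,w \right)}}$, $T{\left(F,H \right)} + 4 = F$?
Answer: $-27$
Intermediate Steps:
$T{\left(F,H \right)} = -4 + F$
$Z = 0$ ($Z = -1 + 1 = 0$)
$z{\left(q,w \right)} = -3$ ($z{\left(q,w \right)} = -4 + \frac{2}{-4 + 6} = -4 + \frac{2}{2} = -4 + 2 \cdot \frac{1}{2} = -4 + 1 = -3$)
$z^{3}{\left(-3,Z \right)} = \left(-3\right)^{3} = -27$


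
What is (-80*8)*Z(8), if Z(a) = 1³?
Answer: -640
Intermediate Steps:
Z(a) = 1
(-80*8)*Z(8) = -80*8*1 = -640*1 = -640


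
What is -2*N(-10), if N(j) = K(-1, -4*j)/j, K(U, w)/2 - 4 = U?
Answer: 6/5 ≈ 1.2000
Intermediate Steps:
K(U, w) = 8 + 2*U
N(j) = 6/j (N(j) = (8 + 2*(-1))/j = (8 - 2)/j = 6/j)
-2*N(-10) = -12/(-10) = -12*(-1)/10 = -2*(-⅗) = 6/5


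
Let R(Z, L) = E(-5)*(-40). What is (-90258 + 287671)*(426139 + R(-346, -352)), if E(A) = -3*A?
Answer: 84006930607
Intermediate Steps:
R(Z, L) = -600 (R(Z, L) = -3*(-5)*(-40) = 15*(-40) = -600)
(-90258 + 287671)*(426139 + R(-346, -352)) = (-90258 + 287671)*(426139 - 600) = 197413*425539 = 84006930607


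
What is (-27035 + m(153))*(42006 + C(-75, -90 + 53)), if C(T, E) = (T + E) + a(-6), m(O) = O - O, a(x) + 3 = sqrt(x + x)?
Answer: -1132523185 - 54070*I*sqrt(3) ≈ -1.1325e+9 - 93652.0*I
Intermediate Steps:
a(x) = -3 + sqrt(2)*sqrt(x) (a(x) = -3 + sqrt(x + x) = -3 + sqrt(2*x) = -3 + sqrt(2)*sqrt(x))
m(O) = 0
C(T, E) = -3 + E + T + 2*I*sqrt(3) (C(T, E) = (T + E) + (-3 + sqrt(2)*sqrt(-6)) = (E + T) + (-3 + sqrt(2)*(I*sqrt(6))) = (E + T) + (-3 + 2*I*sqrt(3)) = -3 + E + T + 2*I*sqrt(3))
(-27035 + m(153))*(42006 + C(-75, -90 + 53)) = (-27035 + 0)*(42006 + (-3 + (-90 + 53) - 75 + 2*I*sqrt(3))) = -27035*(42006 + (-3 - 37 - 75 + 2*I*sqrt(3))) = -27035*(42006 + (-115 + 2*I*sqrt(3))) = -27035*(41891 + 2*I*sqrt(3)) = -1132523185 - 54070*I*sqrt(3)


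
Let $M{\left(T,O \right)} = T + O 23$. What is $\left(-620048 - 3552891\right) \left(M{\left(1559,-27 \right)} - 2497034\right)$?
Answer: $10416056346144$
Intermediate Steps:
$M{\left(T,O \right)} = T + 23 O$
$\left(-620048 - 3552891\right) \left(M{\left(1559,-27 \right)} - 2497034\right) = \left(-620048 - 3552891\right) \left(\left(1559 + 23 \left(-27\right)\right) - 2497034\right) = - 4172939 \left(\left(1559 - 621\right) - 2497034\right) = - 4172939 \left(938 - 2497034\right) = \left(-4172939\right) \left(-2496096\right) = 10416056346144$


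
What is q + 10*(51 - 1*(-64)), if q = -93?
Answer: 1057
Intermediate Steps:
q + 10*(51 - 1*(-64)) = -93 + 10*(51 - 1*(-64)) = -93 + 10*(51 + 64) = -93 + 10*115 = -93 + 1150 = 1057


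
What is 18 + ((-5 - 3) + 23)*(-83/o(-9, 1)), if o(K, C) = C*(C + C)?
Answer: -1209/2 ≈ -604.50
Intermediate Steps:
o(K, C) = 2*C² (o(K, C) = C*(2*C) = 2*C²)
18 + ((-5 - 3) + 23)*(-83/o(-9, 1)) = 18 + ((-5 - 3) + 23)*(-83/(2*1²)) = 18 + (-8 + 23)*(-83/(2*1)) = 18 + 15*(-83/2) = 18 - 1245/2 = -1209/2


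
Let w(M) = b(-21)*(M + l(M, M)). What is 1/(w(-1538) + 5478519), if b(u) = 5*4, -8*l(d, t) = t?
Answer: 1/5451604 ≈ 1.8343e-7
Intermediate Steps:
l(d, t) = -t/8
b(u) = 20
w(M) = 35*M/2 (w(M) = 20*(M - M/8) = 20*(7*M/8) = 35*M/2)
1/(w(-1538) + 5478519) = 1/((35/2)*(-1538) + 5478519) = 1/(-26915 + 5478519) = 1/5451604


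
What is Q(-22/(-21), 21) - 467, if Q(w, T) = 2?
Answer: -465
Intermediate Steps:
Q(-22/(-21), 21) - 467 = 2 - 467 = -465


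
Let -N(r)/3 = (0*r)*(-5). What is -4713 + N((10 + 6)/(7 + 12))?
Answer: -4713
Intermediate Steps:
N(r) = 0 (N(r) = -3*0*r*(-5) = -0*(-5) = -3*0 = 0)
-4713 + N((10 + 6)/(7 + 12)) = -4713 + 0 = -4713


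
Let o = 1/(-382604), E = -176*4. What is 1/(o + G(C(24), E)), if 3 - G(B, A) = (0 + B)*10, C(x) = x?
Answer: -382604/90677149 ≈ -0.0042194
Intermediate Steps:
E = -704
G(B, A) = 3 - 10*B (G(B, A) = 3 - (0 + B)*10 = 3 - B*10 = 3 - 10*B)
o = -1/382604 ≈ -2.6137e-6
1/(o + G(C(24), E)) = 1/(-1/382604 + (3 - 10*24)) = 1/(-1/382604 + (3 - 240)) = 1/(-1/382604 - 237) = 1/(-90677149/382604) = -382604/90677149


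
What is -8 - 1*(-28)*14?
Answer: 384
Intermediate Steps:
-8 - 1*(-28)*14 = -8 + 28*14 = -8 + 392 = 384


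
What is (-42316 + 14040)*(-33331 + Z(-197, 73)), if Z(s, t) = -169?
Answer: 947246000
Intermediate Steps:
(-42316 + 14040)*(-33331 + Z(-197, 73)) = (-42316 + 14040)*(-33331 - 169) = -28276*(-33500) = 947246000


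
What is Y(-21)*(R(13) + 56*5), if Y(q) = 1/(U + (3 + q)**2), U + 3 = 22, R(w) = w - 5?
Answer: 288/343 ≈ 0.83965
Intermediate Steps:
R(w) = -5 + w
U = 19 (U = -3 + 22 = 19)
Y(q) = 1/(19 + (3 + q)**2)
Y(-21)*(R(13) + 56*5) = ((-5 + 13) + 56*5)/(19 + (3 - 21)**2) = (8 + 280)/(19 + (-18)**2) = 288/(19 + 324) = 288/343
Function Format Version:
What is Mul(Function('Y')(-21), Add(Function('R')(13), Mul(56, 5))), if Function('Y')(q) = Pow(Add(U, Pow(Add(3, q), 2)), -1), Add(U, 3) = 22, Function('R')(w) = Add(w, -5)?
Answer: Rational(288, 343) ≈ 0.83965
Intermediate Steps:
Function('R')(w) = Add(-5, w)
U = 19 (U = Add(-3, 22) = 19)
Function('Y')(q) = Pow(Add(19, Pow(Add(3, q), 2)), -1)
Mul(Function('Y')(-21), Add(Function('R')(13), Mul(56, 5))) = Mul(Pow(Add(19, Pow(Add(3, -21), 2)), -1), Add(Add(-5, 13), Mul(56, 5))) = Mul(Pow(Add(19, Pow(-18, 2)), -1), Add(8, 280)) = Mul(Pow(Add(19, 324), -1), 288) = Mul(Pow(343, -1), 288) = Mul(Rational(1, 343), 288) = Rational(288, 343)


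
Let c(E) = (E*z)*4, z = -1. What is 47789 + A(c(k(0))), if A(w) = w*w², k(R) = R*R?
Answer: 47789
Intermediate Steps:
k(R) = R²
c(E) = -4*E (c(E) = (E*(-1))*4 = -E*4 = -4*E)
A(w) = w³
47789 + A(c(k(0))) = 47789 + (-4*0²)³ = 47789 + (-4*0)³ = 47789 + 0³ = 47789 + 0 = 47789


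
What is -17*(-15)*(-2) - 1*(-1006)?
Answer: 496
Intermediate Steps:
-17*(-15)*(-2) - 1*(-1006) = 255*(-2) + 1006 = -510 + 1006 = 496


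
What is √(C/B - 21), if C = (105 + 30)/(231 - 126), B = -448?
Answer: I*√65865/56 ≈ 4.5829*I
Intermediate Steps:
C = 9/7 (C = 135/105 = 135*(1/105) = 9/7 ≈ 1.2857)
√(C/B - 21) = √((9/7)/(-448) - 21) = √((9/7)*(-1/448) - 21) = √(-9/3136 - 21) = √(-65865/3136) = I*√65865/56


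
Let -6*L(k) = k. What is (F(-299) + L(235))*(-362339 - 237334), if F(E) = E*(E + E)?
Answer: -214398489107/2 ≈ -1.0720e+11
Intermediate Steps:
F(E) = 2*E**2 (F(E) = E*(2*E) = 2*E**2)
L(k) = -k/6
(F(-299) + L(235))*(-362339 - 237334) = (2*(-299)**2 - 1/6*235)*(-362339 - 237334) = (2*89401 - 235/6)*(-599673) = (178802 - 235/6)*(-599673) = (1072577/6)*(-599673) = -214398489107/2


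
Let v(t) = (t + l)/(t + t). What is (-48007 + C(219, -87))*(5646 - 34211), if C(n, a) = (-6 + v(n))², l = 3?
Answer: 7303170759630/5329 ≈ 1.3705e+9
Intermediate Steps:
v(t) = (3 + t)/(2*t) (v(t) = (t + 3)/(t + t) = (3 + t)/((2*t)) = (3 + t)*(1/(2*t)) = (3 + t)/(2*t))
C(n, a) = (-6 + (3 + n)/(2*n))²
(-48007 + C(219, -87))*(5646 - 34211) = (-48007 + (¼)*(-3 + 11*219)²/219²)*(5646 - 34211) = (-48007 + (¼)*(1/47961)*(-3 + 2409)²)*(-28565) = (-48007 + (¼)*(1/47961)*2406²)*(-28565) = (-48007 + (¼)*(1/47961)*5788836)*(-28565) = (-48007 + 160801/5329)*(-28565) = -255668502/5329*(-28565) = 7303170759630/5329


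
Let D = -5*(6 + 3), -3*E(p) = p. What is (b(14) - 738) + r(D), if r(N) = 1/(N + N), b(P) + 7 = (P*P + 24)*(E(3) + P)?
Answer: 190349/90 ≈ 2115.0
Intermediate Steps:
E(p) = -p/3
D = -45 (D = -5*9 = -45)
b(P) = -7 + (-1 + P)*(24 + P²) (b(P) = -7 + (P*P + 24)*(-⅓*3 + P) = -7 + (P² + 24)*(-1 + P) = -7 + (24 + P²)*(-1 + P) = -7 + (-1 + P)*(24 + P²))
r(N) = 1/(2*N)
(b(14) - 738) + r(D) = ((-31 + 14³ - 1*14² + 24*14) - 738) + (½)/(-45) = ((-31 + 2744 - 1*196 + 336) - 738) + (½)*(-1/45) = ((-31 + 2744 - 196 + 336) - 738) - 1/90 = (2853 - 738) - 1/90 = 2115 - 1/90 = 190349/90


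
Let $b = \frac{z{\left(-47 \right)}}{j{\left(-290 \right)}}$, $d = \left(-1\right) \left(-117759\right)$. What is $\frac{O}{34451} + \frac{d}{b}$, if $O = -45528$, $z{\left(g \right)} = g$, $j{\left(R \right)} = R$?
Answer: $\frac{25031985102}{34451} \approx 7.266 \cdot 10^{5}$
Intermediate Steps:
$d = 117759$
$b = \frac{47}{290}$ ($b = - \frac{47}{-290} = \left(-47\right) \left(- \frac{1}{290}\right) = \frac{47}{290} \approx 0.16207$)
$\frac{O}{34451} + \frac{d}{b} = - \frac{45528}{34451} + \frac{117759}{\frac{47}{290}} = \left(-45528\right) \frac{1}{34451} + 117759 \cdot \frac{290}{47} = - \frac{45528}{34451} + \frac{34150110}{47} = \frac{25031985102}{34451}$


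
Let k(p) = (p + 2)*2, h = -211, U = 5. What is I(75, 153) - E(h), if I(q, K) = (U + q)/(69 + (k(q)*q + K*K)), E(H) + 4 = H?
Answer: 1882775/8757 ≈ 215.00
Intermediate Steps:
k(p) = 4 + 2*p (k(p) = (2 + p)*2 = 4 + 2*p)
E(H) = -4 + H
I(q, K) = (5 + q)/(69 + K**2 + q*(4 + 2*q)) (I(q, K) = (5 + q)/(69 + ((4 + 2*q)*q + K*K)) = (5 + q)/(69 + (q*(4 + 2*q) + K**2)) = (5 + q)/(69 + (K**2 + q*(4 + 2*q))) = (5 + q)/(69 + K**2 + q*(4 + 2*q)))
I(75, 153) - E(h) = (5 + 75)/(69 + 153**2 + 2*75*(2 + 75)) - (-4 - 211) = 80/(69 + 23409 + 2*75*77) - 1*(-215) = 80/(69 + 23409 + 11550) + 215 = 80/35028 + 215 = (1/35028)*80 + 215 = 20/8757 + 215 = 1882775/8757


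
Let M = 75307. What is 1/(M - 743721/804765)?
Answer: 268255/20201231378 ≈ 1.3279e-5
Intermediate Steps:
1/(M - 743721/804765) = 1/(75307 - 743721/804765) = 1/(75307 - 743721*1/804765) = 1/(75307 - 247907/268255) = 1/(20201231378/268255) = 268255/20201231378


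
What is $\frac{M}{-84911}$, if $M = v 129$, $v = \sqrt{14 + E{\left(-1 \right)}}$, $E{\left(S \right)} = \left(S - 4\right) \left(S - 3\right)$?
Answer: $- \frac{129 \sqrt{34}}{84911} \approx -0.0088586$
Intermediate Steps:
$E{\left(S \right)} = \left(-4 + S\right) \left(-3 + S\right)$
$v = \sqrt{34}$ ($v = \sqrt{14 + \left(12 + \left(-1\right)^{2} - -7\right)} = \sqrt{14 + \left(12 + 1 + 7\right)} = \sqrt{14 + 20} = \sqrt{34} \approx 5.8309$)
$M = 129 \sqrt{34}$ ($M = \sqrt{34} \cdot 129 = 129 \sqrt{34} \approx 752.19$)
$\frac{M}{-84911} = \frac{129 \sqrt{34}}{-84911} = 129 \sqrt{34} \left(- \frac{1}{84911}\right) = - \frac{129 \sqrt{34}}{84911}$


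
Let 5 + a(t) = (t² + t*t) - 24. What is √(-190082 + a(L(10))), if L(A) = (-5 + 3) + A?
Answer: I*√189983 ≈ 435.87*I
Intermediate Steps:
L(A) = -2 + A
a(t) = -29 + 2*t² (a(t) = -5 + ((t² + t*t) - 24) = -5 + ((t² + t²) - 24) = -5 + (2*t² - 24) = -5 + (-24 + 2*t²) = -29 + 2*t²)
√(-190082 + a(L(10))) = √(-190082 + (-29 + 2*(-2 + 10)²)) = √(-190082 + (-29 + 2*8²)) = √(-190082 + (-29 + 2*64)) = √(-190082 + (-29 + 128)) = √(-190082 + 99) = √(-189983) = I*√189983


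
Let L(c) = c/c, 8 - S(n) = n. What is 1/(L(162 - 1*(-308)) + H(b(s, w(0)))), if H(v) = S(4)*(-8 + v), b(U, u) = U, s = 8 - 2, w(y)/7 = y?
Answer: -1/7 ≈ -0.14286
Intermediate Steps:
w(y) = 7*y
S(n) = 8 - n
s = 6
L(c) = 1
H(v) = -32 + 4*v (H(v) = (8 - 1*4)*(-8 + v) = (8 - 4)*(-8 + v) = 4*(-8 + v) = -32 + 4*v)
1/(L(162 - 1*(-308)) + H(b(s, w(0)))) = 1/(1 + (-32 + 4*6)) = 1/(1 + (-32 + 24)) = 1/(1 - 8) = 1/(-7) = -1/7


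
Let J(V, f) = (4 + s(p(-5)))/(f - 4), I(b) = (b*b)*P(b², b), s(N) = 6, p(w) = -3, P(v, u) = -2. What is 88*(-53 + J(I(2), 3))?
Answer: -5544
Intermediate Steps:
I(b) = -2*b² (I(b) = (b*b)*(-2) = b²*(-2) = -2*b²)
J(V, f) = 10/(-4 + f) (J(V, f) = (4 + 6)/(f - 4) = 10/(-4 + f))
88*(-53 + J(I(2), 3)) = 88*(-53 + 10/(-4 + 3)) = 88*(-53 + 10/(-1)) = 88*(-53 + 10*(-1)) = 88*(-53 - 10) = 88*(-63) = -5544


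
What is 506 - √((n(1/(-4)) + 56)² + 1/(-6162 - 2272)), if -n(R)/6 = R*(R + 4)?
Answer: 506 - √4322161863417/33736 ≈ 444.38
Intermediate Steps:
n(R) = -6*R*(4 + R) (n(R) = -6*R*(R + 4) = -6*R*(4 + R))
506 - √((n(1/(-4)) + 56)² + 1/(-6162 - 2272)) = 506 - √((-6*(4 + 1/(-4))/(-4) + 56)² + 1/(-6162 - 2272)) = 506 - √((-6*(-¼)*(4 - ¼) + 56)² + 1/(-8434)) = 506 - √((-6*(-¼)*15/4 + 56)² - 1/8434) = 506 - √((45/8 + 56)² - 1/8434) = 506 - √((493/8)² - 1/8434) = 506 - √(243049/64 - 1/8434) = 506 - √(1024937601/269888) = 506 - √4322161863417/33736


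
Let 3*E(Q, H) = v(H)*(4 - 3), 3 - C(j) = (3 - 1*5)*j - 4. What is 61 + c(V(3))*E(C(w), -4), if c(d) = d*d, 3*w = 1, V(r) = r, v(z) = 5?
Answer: 76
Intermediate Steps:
w = 1/3 (w = (1/3)*1 = 1/3 ≈ 0.33333)
C(j) = 7 + 2*j (C(j) = 3 - ((3 - 1*5)*j - 4) = 3 - ((3 - 5)*j - 4) = 3 - (-2*j - 4) = 3 - (-4 - 2*j) = 3 + (4 + 2*j) = 7 + 2*j)
c(d) = d**2
E(Q, H) = 5/3 (E(Q, H) = (5*(4 - 3))/3 = (5*1)/3 = (1/3)*5 = 5/3)
61 + c(V(3))*E(C(w), -4) = 61 + 3**2*(5/3) = 61 + 9*(5/3) = 61 + 15 = 76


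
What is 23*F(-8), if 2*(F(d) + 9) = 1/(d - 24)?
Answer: -13271/64 ≈ -207.36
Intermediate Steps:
F(d) = -9 + 1/(2*(-24 + d)) (F(d) = -9 + 1/(2*(d - 24)) = -9 + 1/(2*(-24 + d)))
23*F(-8) = 23*((433 - 18*(-8))/(2*(-24 - 8))) = 23*((½)*(433 + 144)/(-32)) = 23*((½)*(-1/32)*577) = 23*(-577/64) = -13271/64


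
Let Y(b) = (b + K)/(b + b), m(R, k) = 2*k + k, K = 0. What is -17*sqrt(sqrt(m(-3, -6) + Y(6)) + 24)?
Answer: -17*sqrt(96 + 2*I*sqrt(70))/2 ≈ -83.596 - 7.231*I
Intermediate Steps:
m(R, k) = 3*k
Y(b) = 1/2 (Y(b) = (b + 0)/(b + b) = b/((2*b)) = b*(1/(2*b)) = 1/2)
-17*sqrt(sqrt(m(-3, -6) + Y(6)) + 24) = -17*sqrt(sqrt(3*(-6) + 1/2) + 24) = -17*sqrt(sqrt(-18 + 1/2) + 24) = -17*sqrt(sqrt(-35/2) + 24) = -17*sqrt(I*sqrt(70)/2 + 24) = -17*sqrt(24 + I*sqrt(70)/2)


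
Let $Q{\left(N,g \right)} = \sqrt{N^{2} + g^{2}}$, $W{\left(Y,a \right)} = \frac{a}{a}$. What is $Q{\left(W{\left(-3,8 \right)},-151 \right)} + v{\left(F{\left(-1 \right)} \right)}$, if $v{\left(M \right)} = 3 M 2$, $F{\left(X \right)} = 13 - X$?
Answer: $84 + \sqrt{22802} \approx 235.0$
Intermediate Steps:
$W{\left(Y,a \right)} = 1$
$v{\left(M \right)} = 6 M$
$Q{\left(W{\left(-3,8 \right)},-151 \right)} + v{\left(F{\left(-1 \right)} \right)} = \sqrt{1^{2} + \left(-151\right)^{2}} + 6 \left(13 - -1\right) = \sqrt{1 + 22801} + 6 \left(13 + 1\right) = \sqrt{22802} + 6 \cdot 14 = \sqrt{22802} + 84 = 84 + \sqrt{22802}$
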